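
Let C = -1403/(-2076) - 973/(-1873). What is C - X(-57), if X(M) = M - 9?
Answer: 261278735/3888348 ≈ 67.195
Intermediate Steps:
C = 4647767/3888348 (C = -1403*(-1/2076) - 973*(-1/1873) = 1403/2076 + 973/1873 = 4647767/3888348 ≈ 1.1953)
X(M) = -9 + M
C - X(-57) = 4647767/3888348 - (-9 - 57) = 4647767/3888348 - 1*(-66) = 4647767/3888348 + 66 = 261278735/3888348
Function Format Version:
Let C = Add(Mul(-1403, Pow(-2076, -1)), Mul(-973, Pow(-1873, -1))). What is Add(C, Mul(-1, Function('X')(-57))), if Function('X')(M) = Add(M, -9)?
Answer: Rational(261278735, 3888348) ≈ 67.195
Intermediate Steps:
C = Rational(4647767, 3888348) (C = Add(Mul(-1403, Rational(-1, 2076)), Mul(-973, Rational(-1, 1873))) = Add(Rational(1403, 2076), Rational(973, 1873)) = Rational(4647767, 3888348) ≈ 1.1953)
Function('X')(M) = Add(-9, M)
Add(C, Mul(-1, Function('X')(-57))) = Add(Rational(4647767, 3888348), Mul(-1, Add(-9, -57))) = Add(Rational(4647767, 3888348), Mul(-1, -66)) = Add(Rational(4647767, 3888348), 66) = Rational(261278735, 3888348)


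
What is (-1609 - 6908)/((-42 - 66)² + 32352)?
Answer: -2839/14672 ≈ -0.19350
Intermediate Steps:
(-1609 - 6908)/((-42 - 66)² + 32352) = -8517/((-108)² + 32352) = -8517/(11664 + 32352) = -8517/44016 = -8517*1/44016 = -2839/14672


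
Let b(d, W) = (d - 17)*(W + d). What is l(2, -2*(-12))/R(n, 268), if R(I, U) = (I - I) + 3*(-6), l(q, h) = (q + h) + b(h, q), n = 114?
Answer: -104/9 ≈ -11.556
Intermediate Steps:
b(d, W) = (-17 + d)*(W + d)
l(q, h) = h² - 16*h - 16*q + h*q (l(q, h) = (q + h) + (h² - 17*q - 17*h + q*h) = (h + q) + (h² - 17*q - 17*h + h*q) = (h + q) + (h² - 17*h - 17*q + h*q) = h² - 16*h - 16*q + h*q)
R(I, U) = -18 (R(I, U) = 0 - 18 = -18)
l(2, -2*(-12))/R(n, 268) = ((-2*(-12))² - (-32)*(-12) - 16*2 - 2*(-12)*2)/(-18) = (24² - 16*24 - 32 + 24*2)*(-1/18) = (576 - 384 - 32 + 48)*(-1/18) = 208*(-1/18) = -104/9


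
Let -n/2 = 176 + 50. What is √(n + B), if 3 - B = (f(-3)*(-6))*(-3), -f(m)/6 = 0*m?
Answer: I*√449 ≈ 21.19*I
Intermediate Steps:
f(m) = 0 (f(m) = -0*m = -6*0 = 0)
B = 3 (B = 3 - 0*(-6)*(-3) = 3 - 0*(-3) = 3 - 1*0 = 3 + 0 = 3)
n = -452 (n = -2*(176 + 50) = -2*226 = -452)
√(n + B) = √(-452 + 3) = √(-449) = I*√449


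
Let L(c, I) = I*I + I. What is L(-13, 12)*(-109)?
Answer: -17004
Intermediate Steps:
L(c, I) = I + I**2 (L(c, I) = I**2 + I = I + I**2)
L(-13, 12)*(-109) = (12*(1 + 12))*(-109) = (12*13)*(-109) = 156*(-109) = -17004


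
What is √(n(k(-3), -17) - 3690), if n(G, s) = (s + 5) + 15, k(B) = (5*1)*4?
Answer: I*√3687 ≈ 60.721*I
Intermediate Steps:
k(B) = 20 (k(B) = 5*4 = 20)
n(G, s) = 20 + s (n(G, s) = (5 + s) + 15 = 20 + s)
√(n(k(-3), -17) - 3690) = √((20 - 17) - 3690) = √(3 - 3690) = √(-3687) = I*√3687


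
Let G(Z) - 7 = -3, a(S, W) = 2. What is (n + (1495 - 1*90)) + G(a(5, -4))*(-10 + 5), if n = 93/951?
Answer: 439076/317 ≈ 1385.1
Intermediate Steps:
G(Z) = 4 (G(Z) = 7 - 3 = 4)
n = 31/317 (n = 93*(1/951) = 31/317 ≈ 0.097792)
(n + (1495 - 1*90)) + G(a(5, -4))*(-10 + 5) = (31/317 + (1495 - 1*90)) + 4*(-10 + 5) = (31/317 + (1495 - 90)) + 4*(-5) = (31/317 + 1405) - 20 = 445416/317 - 20 = 439076/317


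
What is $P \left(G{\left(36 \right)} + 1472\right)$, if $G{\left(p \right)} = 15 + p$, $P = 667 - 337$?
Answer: $502590$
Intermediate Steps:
$P = 330$
$P \left(G{\left(36 \right)} + 1472\right) = 330 \left(\left(15 + 36\right) + 1472\right) = 330 \left(51 + 1472\right) = 330 \cdot 1523 = 502590$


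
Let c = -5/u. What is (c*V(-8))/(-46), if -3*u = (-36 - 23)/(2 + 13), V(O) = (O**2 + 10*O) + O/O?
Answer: -3375/2714 ≈ -1.2436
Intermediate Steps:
V(O) = 1 + O**2 + 10*O (V(O) = (O**2 + 10*O) + 1 = 1 + O**2 + 10*O)
u = 59/45 (u = -(-36 - 23)/(3*(2 + 13)) = -(-59)/(3*15) = -1/3*(-59/15) = 59/45 ≈ 1.3111)
c = -225/59 (c = -5/59/45 = -5*45/59 = -225/59 ≈ -3.8136)
(c*V(-8))/(-46) = -225*(1 + (-8)**2 + 10*(-8))/59/(-46) = -225*(1 + 64 - 80)/59*(-1/46) = -225/59*(-15)*(-1/46) = (3375/59)*(-1/46) = -3375/2714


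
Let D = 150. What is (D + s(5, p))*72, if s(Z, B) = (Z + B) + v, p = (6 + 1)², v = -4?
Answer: 14400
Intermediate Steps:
p = 49 (p = 7² = 49)
s(Z, B) = -4 + B + Z (s(Z, B) = (Z + B) - 4 = (B + Z) - 4 = -4 + B + Z)
(D + s(5, p))*72 = (150 + (-4 + 49 + 5))*72 = (150 + 50)*72 = 200*72 = 14400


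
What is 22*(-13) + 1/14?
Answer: -4003/14 ≈ -285.93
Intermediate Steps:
22*(-13) + 1/14 = -286 + 1/14 = -4003/14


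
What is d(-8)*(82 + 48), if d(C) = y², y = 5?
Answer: 3250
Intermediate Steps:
d(C) = 25 (d(C) = 5² = 25)
d(-8)*(82 + 48) = 25*(82 + 48) = 25*130 = 3250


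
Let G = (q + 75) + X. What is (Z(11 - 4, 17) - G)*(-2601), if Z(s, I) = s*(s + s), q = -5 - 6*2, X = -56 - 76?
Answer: -447372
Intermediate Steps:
X = -132
q = -17 (q = -5 - 12 = -17)
Z(s, I) = 2*s² (Z(s, I) = s*(2*s) = 2*s²)
G = -74 (G = (-17 + 75) - 132 = 58 - 132 = -74)
(Z(11 - 4, 17) - G)*(-2601) = (2*(11 - 4)² - 1*(-74))*(-2601) = (2*7² + 74)*(-2601) = (2*49 + 74)*(-2601) = (98 + 74)*(-2601) = 172*(-2601) = -447372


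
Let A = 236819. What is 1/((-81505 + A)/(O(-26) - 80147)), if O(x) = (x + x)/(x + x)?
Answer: -40073/77657 ≈ -0.51603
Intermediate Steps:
O(x) = 1 (O(x) = (2*x)/((2*x)) = (2*x)*(1/(2*x)) = 1)
1/((-81505 + A)/(O(-26) - 80147)) = 1/((-81505 + 236819)/(1 - 80147)) = 1/(155314/(-80146)) = 1/(155314*(-1/80146)) = 1/(-77657/40073) = -40073/77657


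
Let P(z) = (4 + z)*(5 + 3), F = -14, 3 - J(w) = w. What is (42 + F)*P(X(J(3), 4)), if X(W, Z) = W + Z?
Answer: 1792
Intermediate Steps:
J(w) = 3 - w
P(z) = 32 + 8*z (P(z) = (4 + z)*8 = 32 + 8*z)
(42 + F)*P(X(J(3), 4)) = (42 - 14)*(32 + 8*((3 - 1*3) + 4)) = 28*(32 + 8*((3 - 3) + 4)) = 28*(32 + 8*(0 + 4)) = 28*(32 + 8*4) = 28*(32 + 32) = 28*64 = 1792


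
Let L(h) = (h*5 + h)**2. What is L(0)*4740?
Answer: 0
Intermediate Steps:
L(h) = 36*h**2 (L(h) = (5*h + h)**2 = (6*h)**2 = 36*h**2)
L(0)*4740 = (36*0**2)*4740 = (36*0)*4740 = 0*4740 = 0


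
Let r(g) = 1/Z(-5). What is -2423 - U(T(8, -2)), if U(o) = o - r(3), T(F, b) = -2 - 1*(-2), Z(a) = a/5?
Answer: -2424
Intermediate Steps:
Z(a) = a/5 (Z(a) = a*(1/5) = a/5)
T(F, b) = 0 (T(F, b) = -2 + 2 = 0)
r(g) = -1 (r(g) = 1/((1/5)*(-5)) = 1/(-1) = -1)
U(o) = 1 + o (U(o) = o - 1*(-1) = o + 1 = 1 + o)
-2423 - U(T(8, -2)) = -2423 - (1 + 0) = -2423 - 1*1 = -2423 - 1 = -2424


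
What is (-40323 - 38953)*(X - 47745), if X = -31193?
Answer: 6257888888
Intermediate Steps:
(-40323 - 38953)*(X - 47745) = (-40323 - 38953)*(-31193 - 47745) = -79276*(-78938) = 6257888888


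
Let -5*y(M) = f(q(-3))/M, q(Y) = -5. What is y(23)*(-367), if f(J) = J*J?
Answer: 1835/23 ≈ 79.783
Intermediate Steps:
f(J) = J²
y(M) = -5/M (y(M) = -(-5)²/(5*M) = -5/M)
y(23)*(-367) = -5/23*(-367) = 1835/23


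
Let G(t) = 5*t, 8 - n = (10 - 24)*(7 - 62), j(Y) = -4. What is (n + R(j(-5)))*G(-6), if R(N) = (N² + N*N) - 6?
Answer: 22080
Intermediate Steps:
R(N) = -6 + 2*N² (R(N) = (N² + N²) - 6 = 2*N² - 6 = -6 + 2*N²)
n = -762 (n = 8 - (10 - 24)*(7 - 62) = 8 - (-14)*(-55) = 8 - 1*770 = 8 - 770 = -762)
(n + R(j(-5)))*G(-6) = (-762 + (-6 + 2*(-4)²))*(5*(-6)) = (-762 + (-6 + 2*16))*(-30) = (-762 + (-6 + 32))*(-30) = (-762 + 26)*(-30) = -736*(-30) = 22080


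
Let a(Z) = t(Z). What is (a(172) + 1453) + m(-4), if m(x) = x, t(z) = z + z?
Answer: 1793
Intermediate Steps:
t(z) = 2*z
a(Z) = 2*Z
(a(172) + 1453) + m(-4) = (2*172 + 1453) - 4 = (344 + 1453) - 4 = 1797 - 4 = 1793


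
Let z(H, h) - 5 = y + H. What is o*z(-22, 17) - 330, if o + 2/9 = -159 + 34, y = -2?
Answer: 18443/9 ≈ 2049.2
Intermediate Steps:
z(H, h) = 3 + H (z(H, h) = 5 + (-2 + H) = 3 + H)
o = -1127/9 (o = -2/9 + (-159 + 34) = -2/9 - 125 = -1127/9 ≈ -125.22)
o*z(-22, 17) - 330 = -1127*(3 - 22)/9 - 330 = -1127/9*(-19) - 330 = 21413/9 - 330 = 18443/9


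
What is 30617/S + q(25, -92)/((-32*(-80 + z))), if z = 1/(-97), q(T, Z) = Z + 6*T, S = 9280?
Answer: 239250077/72022080 ≈ 3.3219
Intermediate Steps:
z = -1/97 ≈ -0.010309
30617/S + q(25, -92)/((-32*(-80 + z))) = 30617/9280 + (-92 + 6*25)/((-32*(-80 - 1/97))) = 30617*(1/9280) + (-92 + 150)/((-32*(-7761/97))) = 30617/9280 + 58/(248352/97) = 30617/9280 + 58*(97/248352) = 30617/9280 + 2813/124176 = 239250077/72022080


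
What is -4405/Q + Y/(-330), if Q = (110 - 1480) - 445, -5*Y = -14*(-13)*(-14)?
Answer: 8011/9075 ≈ 0.88276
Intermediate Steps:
Y = 2548/5 (Y = -(-14*(-13))*(-14)/5 = -182*(-14)/5 = -⅕*(-2548) = 2548/5 ≈ 509.60)
Q = -1815 (Q = -1370 - 445 = -1815)
-4405/Q + Y/(-330) = -4405/(-1815) + (2548/5)/(-330) = -4405*(-1/1815) + (2548/5)*(-1/330) = 881/363 - 1274/825 = 8011/9075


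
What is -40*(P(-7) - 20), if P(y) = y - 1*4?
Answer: 1240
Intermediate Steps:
P(y) = -4 + y (P(y) = y - 4 = -4 + y)
-40*(P(-7) - 20) = -40*((-4 - 7) - 20) = -40*(-11 - 20) = -40*(-31) = 1240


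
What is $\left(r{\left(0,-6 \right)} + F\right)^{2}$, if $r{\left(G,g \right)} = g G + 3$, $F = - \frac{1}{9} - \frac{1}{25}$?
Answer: $\frac{410881}{50625} \approx 8.1162$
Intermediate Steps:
$F = - \frac{34}{225}$ ($F = \left(-1\right) \frac{1}{9} - \frac{1}{25} = - \frac{1}{9} - \frac{1}{25} = - \frac{34}{225} \approx -0.15111$)
$r{\left(G,g \right)} = 3 + G g$ ($r{\left(G,g \right)} = G g + 3 = 3 + G g$)
$\left(r{\left(0,-6 \right)} + F\right)^{2} = \left(\left(3 + 0 \left(-6\right)\right) - \frac{34}{225}\right)^{2} = \left(\left(3 + 0\right) - \frac{34}{225}\right)^{2} = \left(3 - \frac{34}{225}\right)^{2} = \left(\frac{641}{225}\right)^{2} = \frac{410881}{50625}$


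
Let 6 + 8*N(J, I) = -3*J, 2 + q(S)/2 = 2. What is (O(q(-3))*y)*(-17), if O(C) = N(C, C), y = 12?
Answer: 153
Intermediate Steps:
q(S) = 0 (q(S) = -4 + 2*2 = -4 + 4 = 0)
N(J, I) = -¾ - 3*J/8 (N(J, I) = -¾ + (-3*J)/8 = -¾ - 3*J/8)
O(C) = -¾ - 3*C/8
(O(q(-3))*y)*(-17) = ((-¾ - 3/8*0)*12)*(-17) = ((-¾ + 0)*12)*(-17) = -¾*12*(-17) = -9*(-17) = 153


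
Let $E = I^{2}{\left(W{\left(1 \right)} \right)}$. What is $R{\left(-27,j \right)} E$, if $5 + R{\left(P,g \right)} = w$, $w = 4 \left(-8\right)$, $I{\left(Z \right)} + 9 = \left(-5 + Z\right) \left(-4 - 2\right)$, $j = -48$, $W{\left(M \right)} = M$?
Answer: $-8325$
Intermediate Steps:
$I{\left(Z \right)} = 21 - 6 Z$ ($I{\left(Z \right)} = -9 + \left(-5 + Z\right) \left(-4 - 2\right) = -9 + \left(-5 + Z\right) \left(-6\right) = -9 - \left(-30 + 6 Z\right) = 21 - 6 Z$)
$w = -32$
$R{\left(P,g \right)} = -37$ ($R{\left(P,g \right)} = -5 - 32 = -37$)
$E = 225$ ($E = \left(21 - 6\right)^{2} = 15^{2} = 225$)
$R{\left(-27,j \right)} E = \left(-37\right) 225 = -8325$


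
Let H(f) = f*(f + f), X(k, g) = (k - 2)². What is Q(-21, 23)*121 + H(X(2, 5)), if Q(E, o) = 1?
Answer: 121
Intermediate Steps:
X(k, g) = (-2 + k)²
H(f) = 2*f² (H(f) = f*(2*f) = 2*f²)
Q(-21, 23)*121 + H(X(2, 5)) = 1*121 + 2*((-2 + 2)²)² = 121 + 2*(0²)² = 121 + 2*0² = 121 + 2*0 = 121 + 0 = 121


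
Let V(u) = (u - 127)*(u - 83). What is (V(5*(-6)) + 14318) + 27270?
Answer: 59329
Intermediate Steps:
V(u) = (-127 + u)*(-83 + u)
(V(5*(-6)) + 14318) + 27270 = ((10541 + (5*(-6))² - 1050*(-6)) + 14318) + 27270 = ((10541 + (-30)² - 210*(-30)) + 14318) + 27270 = ((10541 + 900 + 6300) + 14318) + 27270 = (17741 + 14318) + 27270 = 32059 + 27270 = 59329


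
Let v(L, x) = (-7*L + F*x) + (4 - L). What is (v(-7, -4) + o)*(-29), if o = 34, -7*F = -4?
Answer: -18618/7 ≈ -2659.7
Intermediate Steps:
F = 4/7 (F = -⅐*(-4) = 4/7 ≈ 0.57143)
v(L, x) = 4 - 8*L + 4*x/7 (v(L, x) = (-7*L + 4*x/7) + (4 - L) = 4 - 8*L + 4*x/7)
(v(-7, -4) + o)*(-29) = ((4 - 8*(-7) + (4/7)*(-4)) + 34)*(-29) = ((4 + 56 - 16/7) + 34)*(-29) = (404/7 + 34)*(-29) = (642/7)*(-29) = -18618/7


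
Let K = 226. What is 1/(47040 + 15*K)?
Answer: 1/50430 ≈ 1.9829e-5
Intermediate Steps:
1/(47040 + 15*K) = 1/(47040 + 15*226) = 1/(47040 + 3390) = 1/50430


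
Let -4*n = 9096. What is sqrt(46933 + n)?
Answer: sqrt(44659) ≈ 211.33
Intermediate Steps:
n = -2274 (n = -1/4*9096 = -2274)
sqrt(46933 + n) = sqrt(46933 - 2274) = sqrt(44659)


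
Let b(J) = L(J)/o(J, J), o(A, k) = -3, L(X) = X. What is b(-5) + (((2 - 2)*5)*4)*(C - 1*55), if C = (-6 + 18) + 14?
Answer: 5/3 ≈ 1.6667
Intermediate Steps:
C = 26 (C = 12 + 14 = 26)
b(J) = -J/3 (b(J) = J/(-3) = J*(-1/3) = -J/3)
b(-5) + (((2 - 2)*5)*4)*(C - 1*55) = -1/3*(-5) + (((2 - 2)*5)*4)*(26 - 1*55) = 5/3 + ((0*5)*4)*(26 - 55) = 5/3 + (0*4)*(-29) = 5/3 + 0*(-29) = 5/3 + 0 = 5/3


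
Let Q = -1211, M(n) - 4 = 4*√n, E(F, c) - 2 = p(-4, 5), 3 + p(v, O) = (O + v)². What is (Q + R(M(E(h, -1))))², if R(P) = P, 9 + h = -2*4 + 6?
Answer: 1456849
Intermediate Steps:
p(v, O) = -3 + (O + v)²
h = -11 (h = -9 + (-2*4 + 6) = -9 + (-8 + 6) = -9 - 2 = -11)
E(F, c) = 0 (E(F, c) = 2 + (-3 + (5 - 4)²) = 2 + (-3 + 1²) = 2 + (-3 + 1) = 2 - 2 = 0)
M(n) = 4 + 4*√n
(Q + R(M(E(h, -1))))² = (-1211 + (4 + 4*√0))² = (-1211 + (4 + 4*0))² = (-1211 + (4 + 0))² = (-1211 + 4)² = (-1207)² = 1456849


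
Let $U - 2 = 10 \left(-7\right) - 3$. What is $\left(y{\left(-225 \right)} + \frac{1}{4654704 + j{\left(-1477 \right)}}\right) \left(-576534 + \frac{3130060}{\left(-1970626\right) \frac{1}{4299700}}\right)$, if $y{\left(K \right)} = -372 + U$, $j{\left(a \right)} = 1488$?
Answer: $\frac{7525968629622988446905}{2293903254048} \approx 3.2809 \cdot 10^{9}$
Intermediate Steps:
$U = -71$ ($U = 2 + \left(10 \left(-7\right) - 3\right) = 2 - 73 = -71$)
$y{\left(K \right)} = -443$ ($y{\left(K \right)} = -372 - 71 = -443$)
$\left(y{\left(-225 \right)} + \frac{1}{4654704 + j{\left(-1477 \right)}}\right) \left(-576534 + \frac{3130060}{\left(-1970626\right) \frac{1}{4299700}}\right) = \left(-443 + \frac{1}{4654704 + 1488}\right) \left(-576534 + \frac{3130060}{\left(-1970626\right) \frac{1}{4299700}}\right) = \left(-443 + \frac{1}{4656192}\right) \left(-576534 + \frac{3130060}{\left(-1970626\right) \frac{1}{4299700}}\right) = \left(-443 + \frac{1}{4656192}\right) \left(-576534 + \frac{3130060}{- \frac{985313}{2149850}}\right) = - \frac{2062693055 \left(-576534 + 3130060 \left(- \frac{2149850}{985313}\right)\right)}{4656192} = - \frac{2062693055 \left(-576534 - \frac{6729159491000}{985313}\right)}{4656192} = \left(- \frac{2062693055}{4656192}\right) \left(- \frac{7297225936142}{985313}\right) = \frac{7525968629622988446905}{2293903254048}$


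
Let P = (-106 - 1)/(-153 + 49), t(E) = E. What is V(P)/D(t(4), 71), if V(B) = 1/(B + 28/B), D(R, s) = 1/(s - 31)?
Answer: 445120/314297 ≈ 1.4162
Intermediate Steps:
P = 107/104 (P = -107/(-104) = -107*(-1/104) = 107/104 ≈ 1.0288)
D(R, s) = 1/(-31 + s)
V(P)/D(t(4), 71) = (107/(104*(28 + (107/104)²)))/(1/(-31 + 71)) = (107/(104*(28 + 11449/10816)))/(1/40) = (107/(104*(314297/10816)))/(1/40) = ((107/104)*(10816/314297))*40 = (11128/314297)*40 = 445120/314297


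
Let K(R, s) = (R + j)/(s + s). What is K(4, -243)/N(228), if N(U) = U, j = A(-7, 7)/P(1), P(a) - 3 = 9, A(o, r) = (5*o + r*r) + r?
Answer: -23/443232 ≈ -5.1892e-5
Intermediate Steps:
A(o, r) = r + r² + 5*o (A(o, r) = (5*o + r²) + r = (r² + 5*o) + r = r + r² + 5*o)
P(a) = 12 (P(a) = 3 + 9 = 12)
j = 7/4 (j = (7 + 7² + 5*(-7))/12 = (7 + 49 - 35)*(1/12) = 21*(1/12) = 7/4 ≈ 1.7500)
K(R, s) = (7/4 + R)/(2*s) (K(R, s) = (R + 7/4)/(s + s) = (7/4 + R)/((2*s)) = (7/4 + R)*(1/(2*s)) = (7/4 + R)/(2*s))
K(4, -243)/N(228) = ((⅛)*(7 + 4*4)/(-243))/228 = ((⅛)*(-1/243)*(7 + 16))*(1/228) = ((⅛)*(-1/243)*23)*(1/228) = -23/1944*1/228 = -23/443232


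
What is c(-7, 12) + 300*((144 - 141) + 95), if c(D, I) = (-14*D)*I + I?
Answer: 30588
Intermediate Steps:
c(D, I) = I - 14*D*I (c(D, I) = -14*D*I + I = I - 14*D*I)
c(-7, 12) + 300*((144 - 141) + 95) = 12*(1 - 14*(-7)) + 300*((144 - 141) + 95) = 12*(1 + 98) + 300*(3 + 95) = 12*99 + 300*98 = 1188 + 29400 = 30588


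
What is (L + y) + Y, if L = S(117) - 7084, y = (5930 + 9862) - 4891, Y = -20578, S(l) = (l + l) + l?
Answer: -16410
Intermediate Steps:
S(l) = 3*l (S(l) = 2*l + l = 3*l)
y = 10901 (y = 15792 - 4891 = 10901)
L = -6733 (L = 3*117 - 7084 = 351 - 7084 = -6733)
(L + y) + Y = (-6733 + 10901) - 20578 = 4168 - 20578 = -16410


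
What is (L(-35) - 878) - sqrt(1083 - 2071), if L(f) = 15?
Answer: -863 - 2*I*sqrt(247) ≈ -863.0 - 31.432*I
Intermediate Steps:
(L(-35) - 878) - sqrt(1083 - 2071) = (15 - 878) - sqrt(1083 - 2071) = -863 - sqrt(-988) = -863 - 2*I*sqrt(247)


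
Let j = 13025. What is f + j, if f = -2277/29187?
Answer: 1836514/141 ≈ 13025.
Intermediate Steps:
f = -11/141 (f = -2277*1/29187 = -11/141 ≈ -0.078014)
f + j = -11/141 + 13025 = 1836514/141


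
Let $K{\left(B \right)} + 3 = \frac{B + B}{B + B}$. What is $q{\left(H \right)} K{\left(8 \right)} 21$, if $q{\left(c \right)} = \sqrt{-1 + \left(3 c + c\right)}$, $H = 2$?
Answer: $- 42 \sqrt{7} \approx -111.12$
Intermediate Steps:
$K{\left(B \right)} = -2$ ($K{\left(B \right)} = -3 + \frac{B + B}{B + B} = -3 + \frac{2 B}{2 B} = -3 + 2 B \frac{1}{2 B} = -3 + 1 = -2$)
$q{\left(c \right)} = \sqrt{-1 + 4 c}$
$q{\left(H \right)} K{\left(8 \right)} 21 = \sqrt{-1 + 4 \cdot 2} \left(-2\right) 21 = \sqrt{-1 + 8} \left(-2\right) 21 = \sqrt{7} \left(-2\right) 21 = - 2 \sqrt{7} \cdot 21 = - 42 \sqrt{7}$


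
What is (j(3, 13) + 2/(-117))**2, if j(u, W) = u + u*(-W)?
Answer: 17757796/13689 ≈ 1297.2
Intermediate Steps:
j(u, W) = u - W*u
(j(3, 13) + 2/(-117))**2 = (3*(1 - 1*13) + 2/(-117))**2 = (3*(1 - 13) + 2*(-1/117))**2 = (3*(-12) - 2/117)**2 = (-36 - 2/117)**2 = (-4214/117)**2 = 17757796/13689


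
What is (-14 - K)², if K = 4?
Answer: 324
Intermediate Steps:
(-14 - K)² = (-14 - 1*4)² = (-14 - 4)² = (-18)² = 324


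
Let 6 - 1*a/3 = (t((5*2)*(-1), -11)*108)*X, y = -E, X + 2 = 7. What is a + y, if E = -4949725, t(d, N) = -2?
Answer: 4952983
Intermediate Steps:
X = 5 (X = -2 + 7 = 5)
y = 4949725 (y = -1*(-4949725) = 4949725)
a = 3258 (a = 18 - 3*(-2*108)*5 = 18 - (-648)*5 = 18 - 3*(-1080) = 18 + 3240 = 3258)
a + y = 3258 + 4949725 = 4952983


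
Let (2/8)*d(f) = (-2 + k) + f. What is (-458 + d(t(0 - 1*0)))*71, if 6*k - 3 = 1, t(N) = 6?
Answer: -93578/3 ≈ -31193.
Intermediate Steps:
k = ⅔ (k = ½ + (⅙)*1 = ½ + ⅙ = ⅔ ≈ 0.66667)
d(f) = -16/3 + 4*f (d(f) = 4*((-2 + ⅔) + f) = 4*(-4/3 + f) = -16/3 + 4*f)
(-458 + d(t(0 - 1*0)))*71 = (-458 + (-16/3 + 4*6))*71 = (-458 + (-16/3 + 24))*71 = (-458 + 56/3)*71 = -1318/3*71 = -93578/3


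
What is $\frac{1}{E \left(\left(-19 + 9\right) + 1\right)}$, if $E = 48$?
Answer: $- \frac{1}{432} \approx -0.0023148$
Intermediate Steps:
$\frac{1}{E \left(\left(-19 + 9\right) + 1\right)} = \frac{1}{48 \left(\left(-19 + 9\right) + 1\right)} = \frac{1}{48 \left(-10 + 1\right)} = \frac{1}{48 \left(-9\right)} = \frac{1}{-432} = - \frac{1}{432}$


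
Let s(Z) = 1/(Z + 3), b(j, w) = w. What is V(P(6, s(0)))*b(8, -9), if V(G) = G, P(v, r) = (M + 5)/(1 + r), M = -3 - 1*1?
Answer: -27/4 ≈ -6.7500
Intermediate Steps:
s(Z) = 1/(3 + Z)
M = -4 (M = -3 - 1 = -4)
P(v, r) = 1/(1 + r) (P(v, r) = (-4 + 5)/(1 + r) = 1/(1 + r))
V(P(6, s(0)))*b(8, -9) = -9/(1 + 1/(3 + 0)) = -9/(1 + 1/3) = -9/(4/3) = (3/4)*(-9) = -27/4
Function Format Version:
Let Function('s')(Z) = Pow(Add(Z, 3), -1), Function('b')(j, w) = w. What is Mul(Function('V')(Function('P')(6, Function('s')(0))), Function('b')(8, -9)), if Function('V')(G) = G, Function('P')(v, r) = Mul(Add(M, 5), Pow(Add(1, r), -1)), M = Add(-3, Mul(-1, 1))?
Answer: Rational(-27, 4) ≈ -6.7500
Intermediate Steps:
Function('s')(Z) = Pow(Add(3, Z), -1)
M = -4 (M = Add(-3, -1) = -4)
Function('P')(v, r) = Pow(Add(1, r), -1) (Function('P')(v, r) = Mul(Add(-4, 5), Pow(Add(1, r), -1)) = Mul(1, Pow(Add(1, r), -1)) = Pow(Add(1, r), -1))
Mul(Function('V')(Function('P')(6, Function('s')(0))), Function('b')(8, -9)) = Mul(Pow(Add(1, Pow(Add(3, 0), -1)), -1), -9) = Mul(Pow(Add(1, Pow(3, -1)), -1), -9) = Mul(Pow(Add(1, Rational(1, 3)), -1), -9) = Mul(Pow(Rational(4, 3), -1), -9) = Mul(Rational(3, 4), -9) = Rational(-27, 4)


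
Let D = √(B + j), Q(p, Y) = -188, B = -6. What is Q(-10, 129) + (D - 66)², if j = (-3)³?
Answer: 4135 - 132*I*√33 ≈ 4135.0 - 758.28*I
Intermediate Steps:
j = -27
D = I*√33 (D = √(-6 - 27) = √(-33) = I*√33 ≈ 5.7446*I)
Q(-10, 129) + (D - 66)² = -188 + (I*√33 - 66)² = -188 + (-66 + I*√33)²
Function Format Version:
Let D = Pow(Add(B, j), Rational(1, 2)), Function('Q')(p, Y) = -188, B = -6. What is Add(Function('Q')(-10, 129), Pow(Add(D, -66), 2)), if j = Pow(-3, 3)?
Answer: Add(4135, Mul(-132, I, Pow(33, Rational(1, 2)))) ≈ Add(4135.0, Mul(-758.28, I))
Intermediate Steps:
j = -27
D = Mul(I, Pow(33, Rational(1, 2))) (D = Pow(Add(-6, -27), Rational(1, 2)) = Pow(-33, Rational(1, 2)) = Mul(I, Pow(33, Rational(1, 2))) ≈ Mul(5.7446, I))
Add(Function('Q')(-10, 129), Pow(Add(D, -66), 2)) = Add(-188, Pow(Add(Mul(I, Pow(33, Rational(1, 2))), -66), 2)) = Add(-188, Pow(Add(-66, Mul(I, Pow(33, Rational(1, 2)))), 2))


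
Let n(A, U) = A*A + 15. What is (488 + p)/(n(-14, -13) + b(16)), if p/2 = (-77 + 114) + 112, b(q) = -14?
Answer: 786/197 ≈ 3.9898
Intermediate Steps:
n(A, U) = 15 + A² (n(A, U) = A² + 15 = 15 + A²)
p = 298 (p = 2*((-77 + 114) + 112) = 2*(37 + 112) = 2*149 = 298)
(488 + p)/(n(-14, -13) + b(16)) = (488 + 298)/((15 + (-14)²) - 14) = 786/((15 + 196) - 14) = 786/(211 - 14) = 786/197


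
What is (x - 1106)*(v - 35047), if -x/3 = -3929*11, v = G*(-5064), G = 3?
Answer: -6458273689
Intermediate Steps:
v = -15192 (v = 3*(-5064) = -15192)
x = 129657 (x = -(-11787)*11 = -3*(-43219) = 129657)
(x - 1106)*(v - 35047) = (129657 - 1106)*(-15192 - 35047) = 128551*(-50239) = -6458273689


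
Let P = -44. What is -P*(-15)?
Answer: -660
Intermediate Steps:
-P*(-15) = -1*(-44)*(-15) = 44*(-15) = -660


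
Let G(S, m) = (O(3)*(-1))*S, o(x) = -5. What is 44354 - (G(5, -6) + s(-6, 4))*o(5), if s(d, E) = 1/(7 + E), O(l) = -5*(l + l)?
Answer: 496149/11 ≈ 45104.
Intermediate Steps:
O(l) = -10*l
G(S, m) = 30*S (G(S, m) = (-10*3*(-1))*S = (-30*(-1))*S = 30*S)
44354 - (G(5, -6) + s(-6, 4))*o(5) = 44354 - (30*5 + 1/(7 + 4))*(-5) = 44354 - (150 + 1/11)*(-5) = 44354 - 1651*(-5)/11 = 44354 - 1*(-8255/11) = 44354 + 8255/11 = 496149/11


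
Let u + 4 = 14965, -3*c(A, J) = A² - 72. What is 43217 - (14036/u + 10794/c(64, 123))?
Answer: 1301111901563/30101532 ≈ 43224.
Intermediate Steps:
c(A, J) = 24 - A²/3 (c(A, J) = -(A² - 72)/3 = -(-72 + A²)/3 = 24 - A²/3)
u = 14961 (u = -4 + 14965 = 14961)
43217 - (14036/u + 10794/c(64, 123)) = 43217 - (14036/14961 + 10794/(24 - ⅓*64²)) = 43217 - (14036*(1/14961) + 10794/(24 - ⅓*4096)) = 43217 - (14036/14961 + 10794/(24 - 4096/3)) = 43217 - (14036/14961 + 10794/(-4024/3)) = 43217 - (14036/14961 + 10794*(-3/4024)) = 43217 - (14036/14961 - 16191/2012) = 43217 - 1*(-213993119/30101532) = 43217 + 213993119/30101532 = 1301111901563/30101532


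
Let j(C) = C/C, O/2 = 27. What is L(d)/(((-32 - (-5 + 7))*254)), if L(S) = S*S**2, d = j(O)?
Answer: -1/8636 ≈ -0.00011579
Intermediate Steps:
O = 54 (O = 2*27 = 54)
j(C) = 1
d = 1
L(S) = S**3
L(d)/(((-32 - (-5 + 7))*254)) = 1**3/(((-32 - (-5 + 7))*254)) = 1/((-32 - 1*2)*254) = 1/((-32 - 2)*254) = 1/(-34*254) = 1/(-8636) = 1*(-1/8636) = -1/8636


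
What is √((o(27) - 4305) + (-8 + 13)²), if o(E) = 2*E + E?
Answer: I*√4199 ≈ 64.8*I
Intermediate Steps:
o(E) = 3*E
√((o(27) - 4305) + (-8 + 13)²) = √((3*27 - 4305) + (-8 + 13)²) = √((81 - 4305) + 5²) = √(-4224 + 25) = √(-4199) = I*√4199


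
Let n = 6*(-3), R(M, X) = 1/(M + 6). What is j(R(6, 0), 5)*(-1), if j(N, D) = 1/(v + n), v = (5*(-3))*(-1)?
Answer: ⅓ ≈ 0.33333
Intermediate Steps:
v = 15 (v = -15*(-1) = 15)
R(M, X) = 1/(6 + M)
n = -18
j(N, D) = -⅓ (j(N, D) = 1/(15 - 18) = 1/(-3) = -⅓)
j(R(6, 0), 5)*(-1) = -⅓*(-1) = ⅓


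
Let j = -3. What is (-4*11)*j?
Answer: 132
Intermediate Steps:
(-4*11)*j = -4*11*(-3) = -44*(-3) = 132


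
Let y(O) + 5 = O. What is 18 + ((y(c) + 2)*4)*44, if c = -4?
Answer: -1214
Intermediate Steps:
y(O) = -5 + O
18 + ((y(c) + 2)*4)*44 = 18 + (((-5 - 4) + 2)*4)*44 = 18 + ((-9 + 2)*4)*44 = 18 - 7*4*44 = 18 - 28*44 = 18 - 1232 = -1214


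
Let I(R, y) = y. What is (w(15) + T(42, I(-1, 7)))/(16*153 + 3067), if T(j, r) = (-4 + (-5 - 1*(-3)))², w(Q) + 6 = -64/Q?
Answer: 386/82725 ≈ 0.0046661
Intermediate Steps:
w(Q) = -6 - 64/Q
T(j, r) = 36 (T(j, r) = (-4 + (-5 + 3))² = (-4 - 2)² = (-6)² = 36)
(w(15) + T(42, I(-1, 7)))/(16*153 + 3067) = ((-6 - 64/15) + 36)/(16*153 + 3067) = ((-6 - 64*1/15) + 36)/(2448 + 3067) = ((-6 - 64/15) + 36)/5515 = (-154/15 + 36)*(1/5515) = (386/15)*(1/5515) = 386/82725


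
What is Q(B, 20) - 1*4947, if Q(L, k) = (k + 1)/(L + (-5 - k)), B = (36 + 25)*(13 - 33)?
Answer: -2053012/415 ≈ -4947.0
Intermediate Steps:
B = -1220 (B = 61*(-20) = -1220)
Q(L, k) = (1 + k)/(-5 + L - k)
Q(B, 20) - 1*4947 = (-1 - 1*20)/(5 + 20 - 1*(-1220)) - 1*4947 = (-1 - 20)/(5 + 20 + 1220) - 4947 = -21/1245 - 4947 = (1/1245)*(-21) - 4947 = -7/415 - 4947 = -2053012/415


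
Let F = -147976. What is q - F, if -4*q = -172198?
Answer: 382051/2 ≈ 1.9103e+5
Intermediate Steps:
q = 86099/2 (q = -1/4*(-172198) = 86099/2 ≈ 43050.)
q - F = 86099/2 - 1*(-147976) = 86099/2 + 147976 = 382051/2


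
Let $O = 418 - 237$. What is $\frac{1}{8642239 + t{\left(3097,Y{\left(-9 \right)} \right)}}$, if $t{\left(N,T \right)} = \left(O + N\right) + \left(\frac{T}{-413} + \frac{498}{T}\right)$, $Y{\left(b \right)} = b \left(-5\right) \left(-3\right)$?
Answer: $\frac{18585}{160676870962} \approx 1.1567 \cdot 10^{-7}$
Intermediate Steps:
$O = 181$
$Y{\left(b \right)} = 15 b$ ($Y{\left(b \right)} = - 5 b \left(-3\right) = 15 b$)
$t{\left(N,T \right)} = 181 + N + \frac{498}{T} - \frac{T}{413}$ ($t{\left(N,T \right)} = \left(181 + N\right) + \left(\frac{T}{-413} + \frac{498}{T}\right) = \left(181 + N\right) + \left(T \left(- \frac{1}{413}\right) + \frac{498}{T}\right) = \left(181 + N\right) - \left(- \frac{498}{T} + \frac{T}{413}\right) = 181 + N + \frac{498}{T} - \frac{T}{413}$)
$\frac{1}{8642239 + t{\left(3097,Y{\left(-9 \right)} \right)}} = \frac{1}{8642239 + \left(181 + 3097 + \frac{498}{15 \left(-9\right)} - \frac{15 \left(-9\right)}{413}\right)} = \frac{1}{8642239 + \left(181 + 3097 + \frac{498}{-135} - - \frac{135}{413}\right)} = \frac{1}{8642239 + \left(181 + 3097 + 498 \left(- \frac{1}{135}\right) + \frac{135}{413}\right)} = \frac{1}{8642239 + \left(181 + 3097 - \frac{166}{45} + \frac{135}{413}\right)} = \frac{1}{8642239 + \frac{60859147}{18585}} = \frac{1}{\frac{160676870962}{18585}} = \frac{18585}{160676870962}$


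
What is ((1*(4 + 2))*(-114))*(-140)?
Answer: 95760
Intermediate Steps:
((1*(4 + 2))*(-114))*(-140) = ((1*6)*(-114))*(-140) = (6*(-114))*(-140) = -684*(-140) = 95760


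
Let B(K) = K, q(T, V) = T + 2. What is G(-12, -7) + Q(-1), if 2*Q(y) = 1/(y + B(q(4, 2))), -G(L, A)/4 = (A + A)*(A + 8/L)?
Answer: -12877/30 ≈ -429.23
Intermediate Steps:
q(T, V) = 2 + T
G(L, A) = -8*A*(A + 8/L) (G(L, A) = -4*(A + A)*(A + 8/L) = -4*2*A*(A + 8/L) = -8*A*(A + 8/L))
Q(y) = 1/(2*(6 + y)) (Q(y) = 1/(2*(y + (2 + 4))) = 1/(2*(y + 6)) = 1/(2*(6 + y)))
G(-12, -7) + Q(-1) = -8*(-7)*(8 - 7*(-12))/(-12) + 1/(2*(6 - 1)) = -8*(-7)*(-1/12)*(8 + 84) + (1/2)/5 = -8*(-7)*(-1/12)*92 + (1/2)*(1/5) = -1288/3 + 1/10 = -12877/30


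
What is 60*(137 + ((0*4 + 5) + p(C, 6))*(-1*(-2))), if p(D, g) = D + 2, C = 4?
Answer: 9540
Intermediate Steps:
p(D, g) = 2 + D
60*(137 + ((0*4 + 5) + p(C, 6))*(-1*(-2))) = 60*(137 + ((0*4 + 5) + (2 + 4))*(-1*(-2))) = 60*(137 + ((0 + 5) + 6)*2) = 60*(137 + (5 + 6)*2) = 60*(137 + 11*2) = 60*(137 + 22) = 60*159 = 9540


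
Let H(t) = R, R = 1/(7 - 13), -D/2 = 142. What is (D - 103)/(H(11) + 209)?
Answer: -2322/1253 ≈ -1.8532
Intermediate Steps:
D = -284 (D = -2*142 = -284)
R = -⅙ (R = 1/(-6) = -⅙ ≈ -0.16667)
H(t) = -⅙
(D - 103)/(H(11) + 209) = (-284 - 103)/(-⅙ + 209) = -387/1253/6 = -387*6/1253 = -2322/1253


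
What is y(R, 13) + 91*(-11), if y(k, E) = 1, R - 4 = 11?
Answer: -1000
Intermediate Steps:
R = 15 (R = 4 + 11 = 15)
y(R, 13) + 91*(-11) = 1 + 91*(-11) = 1 - 1001 = -1000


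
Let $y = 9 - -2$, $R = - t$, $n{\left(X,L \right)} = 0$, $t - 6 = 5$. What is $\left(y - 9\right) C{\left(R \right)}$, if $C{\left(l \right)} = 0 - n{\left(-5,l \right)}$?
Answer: $0$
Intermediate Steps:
$t = 11$ ($t = 6 + 5 = 11$)
$R = -11$ ($R = \left(-1\right) 11 = -11$)
$y = 11$ ($y = 9 + \left(-3 + 5\right) = 9 + 2 = 11$)
$C{\left(l \right)} = 0$ ($C{\left(l \right)} = 0 - 0 = 0 + 0 = 0$)
$\left(y - 9\right) C{\left(R \right)} = \left(11 - 9\right) 0 = 2 \cdot 0 = 0$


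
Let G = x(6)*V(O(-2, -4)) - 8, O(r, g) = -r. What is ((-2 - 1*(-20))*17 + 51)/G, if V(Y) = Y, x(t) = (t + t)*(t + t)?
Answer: 51/40 ≈ 1.2750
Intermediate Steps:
x(t) = 4*t² (x(t) = (2*t)*(2*t) = 4*t²)
G = 280 (G = (4*6²)*(-1*(-2)) - 8 = (4*36)*2 - 8 = 144*2 - 8 = 288 - 8 = 280)
((-2 - 1*(-20))*17 + 51)/G = ((-2 - 1*(-20))*17 + 51)/280 = ((-2 + 20)*17 + 51)*(1/280) = (18*17 + 51)*(1/280) = (306 + 51)*(1/280) = 357*(1/280) = 51/40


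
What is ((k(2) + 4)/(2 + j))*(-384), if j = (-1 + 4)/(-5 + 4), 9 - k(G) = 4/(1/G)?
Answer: 1920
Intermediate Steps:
k(G) = 9 - 4*G (k(G) = 9 - 4/(1/G) = 9 - 4*G)
j = -3 (j = 3/(-1) = 3*(-1) = -3)
((k(2) + 4)/(2 + j))*(-384) = (((9 - 4*2) + 4)/(2 - 3))*(-384) = (((9 - 8) + 4)/(-1))*(-384) = ((1 + 4)*(-1))*(-384) = (5*(-1))*(-384) = -5*(-384) = 1920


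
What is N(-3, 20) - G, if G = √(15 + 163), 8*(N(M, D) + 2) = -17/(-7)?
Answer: -95/56 - √178 ≈ -15.038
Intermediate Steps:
N(M, D) = -95/56 (N(M, D) = -2 + (-17/(-7))/8 = -2 + (-17*(-⅐))/8 = -2 + (⅛)*(17/7) = -2 + 17/56 = -95/56)
G = √178 ≈ 13.342
N(-3, 20) - G = -95/56 - √178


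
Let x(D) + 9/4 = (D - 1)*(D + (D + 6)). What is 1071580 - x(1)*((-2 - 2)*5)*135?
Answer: 1065505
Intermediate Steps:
x(D) = -9/4 + (-1 + D)*(6 + 2*D) (x(D) = -9/4 + (D - 1)*(D + (D + 6)) = -9/4 + (-1 + D)*(D + (6 + D)) = -9/4 + (-1 + D)*(6 + 2*D))
1071580 - x(1)*((-2 - 2)*5)*135 = 1071580 - (-33/4 + 2*1² + 4*1)*((-2 - 2)*5)*135 = 1071580 - (-33/4 + 2*1 + 4)*(-4*5)*135 = 1071580 - (-33/4 + 2 + 4)*(-20)*135 = 1071580 - (-9/4*(-20))*135 = 1071580 - 45*135 = 1071580 - 1*6075 = 1071580 - 6075 = 1065505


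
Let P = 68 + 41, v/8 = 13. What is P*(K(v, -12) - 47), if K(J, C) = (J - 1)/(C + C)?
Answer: -134179/24 ≈ -5590.8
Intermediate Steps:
v = 104 (v = 8*13 = 104)
K(J, C) = (-1 + J)/(2*C) (K(J, C) = (-1 + J)/((2*C)) = (-1 + J)*(1/(2*C)) = (-1 + J)/(2*C))
P = 109
P*(K(v, -12) - 47) = 109*((1/2)*(-1 + 104)/(-12) - 47) = 109*((1/2)*(-1/12)*103 - 47) = 109*(-103/24 - 47) = 109*(-1231/24) = -134179/24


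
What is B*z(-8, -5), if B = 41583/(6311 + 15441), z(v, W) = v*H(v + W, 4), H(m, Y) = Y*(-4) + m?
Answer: 1205907/2719 ≈ 443.51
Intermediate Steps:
H(m, Y) = m - 4*Y (H(m, Y) = -4*Y + m = m - 4*Y)
z(v, W) = v*(-16 + W + v) (z(v, W) = v*((v + W) - 4*4) = v*((W + v) - 16) = v*(-16 + W + v))
B = 41583/21752 ≈ 1.9117
B*z(-8, -5) = 41583*(-8*(-16 - 5 - 8))/21752 = 41583*(-8*(-29))/21752 = (41583/21752)*232 = 1205907/2719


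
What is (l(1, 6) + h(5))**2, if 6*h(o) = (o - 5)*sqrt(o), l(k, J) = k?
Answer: 1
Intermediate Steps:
h(o) = sqrt(o)*(-5 + o)/6 (h(o) = ((o - 5)*sqrt(o))/6 = ((-5 + o)*sqrt(o))/6 = (sqrt(o)*(-5 + o))/6 = sqrt(o)*(-5 + o)/6)
(l(1, 6) + h(5))**2 = (1 + sqrt(5)*(-5 + 5)/6)**2 = (1 + (1/6)*sqrt(5)*0)**2 = (1 + 0)**2 = 1**2 = 1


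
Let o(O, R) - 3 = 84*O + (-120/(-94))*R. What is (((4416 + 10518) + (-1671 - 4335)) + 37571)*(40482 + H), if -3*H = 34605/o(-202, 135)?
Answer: 99046475392963/52617 ≈ 1.8824e+9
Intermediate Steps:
o(O, R) = 3 + 84*O + 60*R/47 (o(O, R) = 3 + (84*O + (-120/(-94))*R) = 3 + (84*O + (-120*(-1/94))*R) = 3 + (84*O + 60*R/47) = 3 + 84*O + 60*R/47)
H = 36143/52617 (H = -11535/(3 + 84*(-202) + (60/47)*135) = -11535/(3 - 16968 + 8100/47) = -11535/(-789255/47) = -11535*(-47)/789255 = -1/3*(-36143/17539) = 36143/52617 ≈ 0.68691)
(((4416 + 10518) + (-1671 - 4335)) + 37571)*(40482 + H) = (((4416 + 10518) + (-1671 - 4335)) + 37571)*(40482 + 36143/52617) = ((14934 - 6006) + 37571)*(2130077537/52617) = (8928 + 37571)*(2130077537/52617) = 46499*(2130077537/52617) = 99046475392963/52617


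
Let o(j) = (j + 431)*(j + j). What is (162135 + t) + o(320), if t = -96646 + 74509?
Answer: 620638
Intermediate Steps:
o(j) = 2*j*(431 + j) (o(j) = (431 + j)*(2*j) = 2*j*(431 + j))
t = -22137
(162135 + t) + o(320) = (162135 - 22137) + 2*320*(431 + 320) = 139998 + 2*320*751 = 139998 + 480640 = 620638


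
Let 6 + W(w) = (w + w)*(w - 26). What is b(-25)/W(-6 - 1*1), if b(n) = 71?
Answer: 71/456 ≈ 0.15570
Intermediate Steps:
W(w) = -6 + 2*w*(-26 + w) (W(w) = -6 + (w + w)*(w - 26) = -6 + (2*w)*(-26 + w) = -6 + 2*w*(-26 + w))
b(-25)/W(-6 - 1*1) = 71/(-6 - 52*(-6 - 1*1) + 2*(-6 - 1*1)²) = 71/(-6 - 52*(-6 - 1) + 2*(-6 - 1)²) = 71/(-6 - 52*(-7) + 2*(-7)²) = 71/(-6 + 364 + 2*49) = 71/(-6 + 364 + 98) = 71/456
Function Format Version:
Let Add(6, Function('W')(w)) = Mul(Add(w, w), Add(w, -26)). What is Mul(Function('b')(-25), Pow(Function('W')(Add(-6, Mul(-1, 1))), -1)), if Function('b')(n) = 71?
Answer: Rational(71, 456) ≈ 0.15570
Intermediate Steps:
Function('W')(w) = Add(-6, Mul(2, w, Add(-26, w))) (Function('W')(w) = Add(-6, Mul(Add(w, w), Add(w, -26))) = Add(-6, Mul(Mul(2, w), Add(-26, w))) = Add(-6, Mul(2, w, Add(-26, w))))
Mul(Function('b')(-25), Pow(Function('W')(Add(-6, Mul(-1, 1))), -1)) = Mul(71, Pow(Add(-6, Mul(-52, Add(-6, Mul(-1, 1))), Mul(2, Pow(Add(-6, Mul(-1, 1)), 2))), -1)) = Mul(71, Pow(Add(-6, Mul(-52, Add(-6, -1)), Mul(2, Pow(Add(-6, -1), 2))), -1)) = Mul(71, Pow(Add(-6, Mul(-52, -7), Mul(2, Pow(-7, 2))), -1)) = Mul(71, Pow(Add(-6, 364, Mul(2, 49)), -1)) = Mul(71, Pow(Add(-6, 364, 98), -1)) = Mul(71, Pow(456, -1)) = Mul(71, Rational(1, 456)) = Rational(71, 456)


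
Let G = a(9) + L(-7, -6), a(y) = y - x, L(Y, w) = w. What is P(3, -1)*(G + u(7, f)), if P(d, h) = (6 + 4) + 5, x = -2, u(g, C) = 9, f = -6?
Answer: 210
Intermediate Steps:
a(y) = 2 + y (a(y) = y - 1*(-2) = y + 2 = 2 + y)
P(d, h) = 15 (P(d, h) = 10 + 5 = 15)
G = 5 (G = (2 + 9) - 6 = 11 - 6 = 5)
P(3, -1)*(G + u(7, f)) = 15*(5 + 9) = 15*14 = 210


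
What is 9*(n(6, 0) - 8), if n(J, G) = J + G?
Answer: -18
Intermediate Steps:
n(J, G) = G + J
9*(n(6, 0) - 8) = 9*((0 + 6) - 8) = 9*(6 - 8) = 9*(-2) = -18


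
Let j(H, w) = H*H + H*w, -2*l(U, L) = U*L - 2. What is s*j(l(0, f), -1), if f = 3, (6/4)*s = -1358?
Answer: 0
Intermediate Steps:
s = -2716/3 (s = (2/3)*(-1358) = -2716/3 ≈ -905.33)
l(U, L) = 1 - L*U/2 (l(U, L) = -(U*L - 2)/2 = -(L*U - 2)/2 = -(-2 + L*U)/2 = 1 - L*U/2)
j(H, w) = H**2 + H*w
s*j(l(0, f), -1) = -2716*(1 - 1/2*3*0)*((1 - 1/2*3*0) - 1)/3 = -2716*(1 + 0)*((1 + 0) - 1)/3 = -2716*(1 - 1)/3 = -2716*0/3 = -2716/3*0 = 0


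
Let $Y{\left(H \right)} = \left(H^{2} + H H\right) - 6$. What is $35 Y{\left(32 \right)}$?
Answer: $71470$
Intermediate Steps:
$Y{\left(H \right)} = -6 + 2 H^{2}$ ($Y{\left(H \right)} = \left(H^{2} + H^{2}\right) - 6 = 2 H^{2} - 6 = -6 + 2 H^{2}$)
$35 Y{\left(32 \right)} = 35 \left(-6 + 2 \cdot 32^{2}\right) = 35 \left(-6 + 2 \cdot 1024\right) = 35 \left(-6 + 2048\right) = 35 \cdot 2042 = 71470$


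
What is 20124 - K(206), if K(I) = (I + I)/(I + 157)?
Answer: 7304600/363 ≈ 20123.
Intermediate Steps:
K(I) = 2*I/(157 + I) (K(I) = (2*I)/(157 + I) = 2*I/(157 + I))
20124 - K(206) = 20124 - 2*206/(157 + 206) = 20124 - 2*206/363 = 20124 - 1*412/363 = 20124 - 412/363 = 7304600/363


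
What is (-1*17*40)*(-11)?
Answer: 7480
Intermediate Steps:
(-1*17*40)*(-11) = -17*40*(-11) = -680*(-11) = 7480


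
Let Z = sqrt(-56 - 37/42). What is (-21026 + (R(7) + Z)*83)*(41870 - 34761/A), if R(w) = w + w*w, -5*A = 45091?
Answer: -30923858242550/45091 + 22387874275*I*sqrt(100338)/270546 ≈ -6.8581e+8 + 2.6212e+7*I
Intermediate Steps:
A = -45091/5 (A = -1/5*45091 = -45091/5 ≈ -9018.2)
Z = I*sqrt(100338)/42 (Z = sqrt(-56 - 37*1/42) = sqrt(-56 - 37/42) = sqrt(-2389/42) = I*sqrt(100338)/42 ≈ 7.5419*I)
R(w) = w + w**2
(-21026 + (R(7) + Z)*83)*(41870 - 34761/A) = (-21026 + (7*(1 + 7) + I*sqrt(100338)/42)*83)*(41870 - 34761/(-45091/5)) = (-21026 + (7*8 + I*sqrt(100338)/42)*83)*(41870 - 34761*(-5/45091)) = (-21026 + (56 + I*sqrt(100338)/42)*83)*(41870 + 173805/45091) = (-21026 + (4648 + 83*I*sqrt(100338)/42))*(1888133975/45091) = (-16378 + 83*I*sqrt(100338)/42)*(1888133975/45091) = -30923858242550/45091 + 22387874275*I*sqrt(100338)/270546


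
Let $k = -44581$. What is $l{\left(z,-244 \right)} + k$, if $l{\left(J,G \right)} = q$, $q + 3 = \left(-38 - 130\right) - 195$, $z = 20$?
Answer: $-44947$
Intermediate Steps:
$q = -366$ ($q = -3 - 363 = -366$)
$l{\left(J,G \right)} = -366$
$l{\left(z,-244 \right)} + k = -366 - 44581 = -44947$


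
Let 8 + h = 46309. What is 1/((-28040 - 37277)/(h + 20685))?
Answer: -66986/65317 ≈ -1.0256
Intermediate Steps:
h = 46301 (h = -8 + 46309 = 46301)
1/((-28040 - 37277)/(h + 20685)) = 1/((-28040 - 37277)/(46301 + 20685)) = 1/(-65317/66986) = -66986/65317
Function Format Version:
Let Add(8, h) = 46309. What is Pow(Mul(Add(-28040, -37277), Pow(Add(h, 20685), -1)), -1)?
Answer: Rational(-66986, 65317) ≈ -1.0256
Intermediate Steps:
h = 46301 (h = Add(-8, 46309) = 46301)
Pow(Mul(Add(-28040, -37277), Pow(Add(h, 20685), -1)), -1) = Pow(Mul(Add(-28040, -37277), Pow(Add(46301, 20685), -1)), -1) = Pow(Mul(-65317, Pow(66986, -1)), -1) = Pow(Mul(-65317, Rational(1, 66986)), -1) = Pow(Rational(-65317, 66986), -1) = Rational(-66986, 65317)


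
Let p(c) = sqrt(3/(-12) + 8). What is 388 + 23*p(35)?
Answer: 388 + 23*sqrt(31)/2 ≈ 452.03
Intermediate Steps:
p(c) = sqrt(31)/2 (p(c) = sqrt(3*(-1/12) + 8) = sqrt(-1/4 + 8) = sqrt(31/4) = sqrt(31)/2)
388 + 23*p(35) = 388 + 23*(sqrt(31)/2) = 388 + 23*sqrt(31)/2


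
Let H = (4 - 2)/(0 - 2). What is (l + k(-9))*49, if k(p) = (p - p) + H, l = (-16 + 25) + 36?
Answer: 2156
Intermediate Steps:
l = 45 (l = 9 + 36 = 45)
H = -1 (H = 2/(-2) = 2*(-½) = -1)
k(p) = -1 (k(p) = (p - p) - 1 = 0 - 1 = -1)
(l + k(-9))*49 = (45 - 1)*49 = 44*49 = 2156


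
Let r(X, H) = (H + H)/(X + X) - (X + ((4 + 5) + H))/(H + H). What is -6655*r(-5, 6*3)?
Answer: 504449/18 ≈ 28025.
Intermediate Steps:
r(X, H) = H/X - (9 + H + X)/(2*H) (r(X, H) = (2*H)/((2*X)) - (X + (9 + H))/(2*H) = (2*H)*(1/(2*X)) - (9 + H + X)*1/(2*H) = H/X - (9 + H + X)/(2*H))
-6655*r(-5, 6*3) = -6655*(-½ - 9/(2*(6*3)) + (6*3)/(-5) - ½*(-5)/6*3) = -6655*(-½ - 9/2/18 + 18*(-⅕) - ½*(-5)/18) = -6655*(-½ - 9/2*1/18 - 18/5 - ½*(-5)*1/18) = -6655*(-½ - ¼ - 18/5 + 5/36) = -6655*(-379/90) = 504449/18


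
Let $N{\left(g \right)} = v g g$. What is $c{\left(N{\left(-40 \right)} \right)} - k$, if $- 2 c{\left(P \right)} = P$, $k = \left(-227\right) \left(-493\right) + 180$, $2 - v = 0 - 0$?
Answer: $-113691$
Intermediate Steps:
$v = 2$ ($v = 2 - \left(0 - 0\right) = 2 - \left(0 + 0\right) = 2 - 0 = 2 + 0 = 2$)
$N{\left(g \right)} = 2 g^{2}$ ($N{\left(g \right)} = 2 g g = 2 g^{2}$)
$k = 112091$ ($k = 111911 + 180 = 112091$)
$c{\left(P \right)} = - \frac{P}{2}$
$c{\left(N{\left(-40 \right)} \right)} - k = - \frac{2 \left(-40\right)^{2}}{2} - 112091 = - \frac{2 \cdot 1600}{2} - 112091 = \left(- \frac{1}{2}\right) 3200 - 112091 = -1600 - 112091 = -113691$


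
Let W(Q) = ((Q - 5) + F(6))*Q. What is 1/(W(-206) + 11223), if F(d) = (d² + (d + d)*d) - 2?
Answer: 1/32853 ≈ 3.0439e-5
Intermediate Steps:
F(d) = -2 + 3*d² (F(d) = (d² + (2*d)*d) - 2 = (d² + 2*d²) - 2 = 3*d² - 2 = -2 + 3*d²)
W(Q) = Q*(101 + Q) (W(Q) = ((Q - 5) + (-2 + 3*6²))*Q = ((-5 + Q) + (-2 + 3*36))*Q = ((-5 + Q) + (-2 + 108))*Q = ((-5 + Q) + 106)*Q = (101 + Q)*Q = Q*(101 + Q))
1/(W(-206) + 11223) = 1/(-206*(101 - 206) + 11223) = 1/(-206*(-105) + 11223) = 1/(21630 + 11223) = 1/32853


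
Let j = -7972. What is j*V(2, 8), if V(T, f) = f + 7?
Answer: -119580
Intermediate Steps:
V(T, f) = 7 + f
j*V(2, 8) = -7972*(7 + 8) = -7972*15 = -119580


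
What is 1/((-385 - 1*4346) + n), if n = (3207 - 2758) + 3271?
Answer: -1/1011 ≈ -0.00098912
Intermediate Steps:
n = 3720 (n = 449 + 3271 = 3720)
1/((-385 - 1*4346) + n) = 1/((-385 - 1*4346) + 3720) = 1/((-385 - 4346) + 3720) = 1/(-4731 + 3720) = 1/(-1011) = -1/1011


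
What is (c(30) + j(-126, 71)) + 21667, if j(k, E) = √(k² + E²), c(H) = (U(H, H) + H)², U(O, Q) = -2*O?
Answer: 22567 + √20917 ≈ 22712.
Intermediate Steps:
c(H) = H² (c(H) = (-2*H + H)² = (-H)² = H²)
j(k, E) = √(E² + k²)
(c(30) + j(-126, 71)) + 21667 = (30² + √(71² + (-126)²)) + 21667 = (900 + √(5041 + 15876)) + 21667 = (900 + √20917) + 21667 = 22567 + √20917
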